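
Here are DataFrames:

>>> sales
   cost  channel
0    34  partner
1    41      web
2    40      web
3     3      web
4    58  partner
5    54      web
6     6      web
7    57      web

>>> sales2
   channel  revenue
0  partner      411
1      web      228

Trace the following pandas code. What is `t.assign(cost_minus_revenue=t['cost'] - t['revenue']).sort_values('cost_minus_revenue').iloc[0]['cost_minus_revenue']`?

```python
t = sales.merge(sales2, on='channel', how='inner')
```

merge on 'channel' (how='inner') → 8 rows:
   cost  channel  revenue
0    34  partner      411
1    41      web      228
2    40      web      228
3     3      web      228
4    58  partner      411
5    54      web      228
6     6      web      228
7    57      web      228
add column cost_minus_revenue = t['cost'] - t['revenue']:
   cost  channel  revenue  cost_minus_revenue
0    34  partner      411                -377
1    41      web      228                -187
2    40      web      228                -188
3     3      web      228                -225
4    58  partner      411                -353
5    54      web      228                -174
6     6      web      228                -222
7    57      web      228                -171
sort by cost_minus_revenue:
   cost  channel  revenue  cost_minus_revenue
0    34  partner      411                -377
4    58  partner      411                -353
3     3      web      228                -225
6     6      web      228                -222
2    40      web      228                -188
1    41      web      228                -187
5    54      web      228                -174
7    57      web      228                -171
Then the value at position 0, column 'cost_minus_revenue': -377

-377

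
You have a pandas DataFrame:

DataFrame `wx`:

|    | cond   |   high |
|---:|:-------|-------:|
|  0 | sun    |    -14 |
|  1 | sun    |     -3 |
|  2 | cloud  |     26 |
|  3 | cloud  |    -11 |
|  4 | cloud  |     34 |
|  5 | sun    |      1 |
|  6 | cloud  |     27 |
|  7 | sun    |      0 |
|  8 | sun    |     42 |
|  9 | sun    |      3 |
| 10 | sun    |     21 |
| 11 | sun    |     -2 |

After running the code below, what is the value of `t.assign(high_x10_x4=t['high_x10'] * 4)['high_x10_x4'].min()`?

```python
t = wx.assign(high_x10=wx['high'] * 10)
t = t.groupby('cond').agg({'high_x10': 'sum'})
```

1920

add column high_x10 = wx['high'] * 10:
     cond  high  high_x10
0     sun   -14      -140
1     sun    -3       -30
2   cloud    26       260
3   cloud   -11      -110
4   cloud    34       340
5     sun     1        10
6   cloud    27       270
7     sun     0         0
8     sun    42       420
9     sun     3        30
10    sun    21       210
11    sun    -2       -20
group by cond, sum of high_x10:
       high_x10
cond           
cloud       760
sun         480
add column high_x10_x4 = t['high_x10'] * 4:
       high_x10  high_x10_x4
cond                        
cloud       760         3040
sun         480         1920
Reading off the min of column 'high_x10_x4', we get 1920.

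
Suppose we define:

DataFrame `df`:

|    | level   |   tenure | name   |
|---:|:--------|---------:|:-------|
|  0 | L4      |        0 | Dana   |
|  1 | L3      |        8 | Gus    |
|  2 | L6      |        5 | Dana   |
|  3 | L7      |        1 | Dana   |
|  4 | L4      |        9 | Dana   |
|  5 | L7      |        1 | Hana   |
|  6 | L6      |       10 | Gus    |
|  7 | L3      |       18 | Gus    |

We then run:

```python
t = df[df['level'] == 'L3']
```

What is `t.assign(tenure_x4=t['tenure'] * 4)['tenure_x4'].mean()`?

filter rows where level == 'L3':
  level  tenure name
1    L3       8  Gus
7    L3      18  Gus
add column tenure_x4 = t['tenure'] * 4:
  level  tenure name  tenure_x4
1    L3       8  Gus         32
7    L3      18  Gus         72
Then the mean of column 'tenure_x4': 52.0

52.0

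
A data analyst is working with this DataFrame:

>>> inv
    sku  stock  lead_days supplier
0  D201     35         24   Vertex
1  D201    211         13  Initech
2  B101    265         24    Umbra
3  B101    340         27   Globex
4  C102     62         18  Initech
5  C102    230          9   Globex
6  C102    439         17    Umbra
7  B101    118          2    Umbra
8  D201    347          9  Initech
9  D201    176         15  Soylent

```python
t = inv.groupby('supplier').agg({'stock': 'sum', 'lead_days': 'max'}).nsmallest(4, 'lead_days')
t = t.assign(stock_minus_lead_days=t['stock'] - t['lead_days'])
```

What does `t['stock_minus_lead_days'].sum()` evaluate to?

group by supplier: sum(stock), max(lead_days):
          stock  lead_days
supplier                  
Globex      570         27
Initech     620         18
Soylent     176         15
Umbra       822         24
Vertex       35         24
take 4 rows with smallest lead_days:
          stock  lead_days
supplier                  
Soylent     176         15
Initech     620         18
Umbra       822         24
Vertex       35         24
add column stock_minus_lead_days = t['stock'] - t['lead_days']:
          stock  lead_days  stock_minus_lead_days
supplier                                         
Soylent     176         15                    161
Initech     620         18                    602
Umbra       822         24                    798
Vertex       35         24                     11

1572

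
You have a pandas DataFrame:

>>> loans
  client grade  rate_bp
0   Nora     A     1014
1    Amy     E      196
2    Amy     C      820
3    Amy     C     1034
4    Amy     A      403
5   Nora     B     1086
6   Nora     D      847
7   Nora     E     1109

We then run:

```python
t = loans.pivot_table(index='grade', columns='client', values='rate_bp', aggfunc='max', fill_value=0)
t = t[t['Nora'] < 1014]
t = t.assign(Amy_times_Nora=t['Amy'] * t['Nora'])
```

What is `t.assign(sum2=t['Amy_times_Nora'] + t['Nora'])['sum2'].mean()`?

pivot: rows=grade, cols=client, max(rate_bp):
client   Amy  Nora
grade             
A        403  1014
B          0  1086
C       1034     0
D          0   847
E        196  1109
filter rows where Nora < 1014:
client   Amy  Nora
grade             
C       1034     0
D          0   847
add column Amy_times_Nora = t['Amy'] * t['Nora']:
client   Amy  Nora  Amy_times_Nora
grade                             
C       1034     0               0
D          0   847               0
add column sum2 = t['Amy_times_Nora'] + t['Nora']:
client   Amy  Nora  Amy_times_Nora  sum2
grade                                   
C       1034     0               0     0
D          0   847               0   847
The mean of column 'sum2' is 423.5.

423.5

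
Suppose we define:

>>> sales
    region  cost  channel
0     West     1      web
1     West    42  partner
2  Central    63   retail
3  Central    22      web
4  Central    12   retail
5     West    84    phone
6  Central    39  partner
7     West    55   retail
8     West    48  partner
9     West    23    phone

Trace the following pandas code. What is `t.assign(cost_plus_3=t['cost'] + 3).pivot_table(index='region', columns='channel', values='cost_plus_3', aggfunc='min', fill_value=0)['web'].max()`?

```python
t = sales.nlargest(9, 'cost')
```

take 9 rows with largest cost:
    region  cost  channel
5     West    84    phone
2  Central    63   retail
7     West    55   retail
8     West    48  partner
1     West    42  partner
6  Central    39  partner
9     West    23    phone
3  Central    22      web
4  Central    12   retail
add column cost_plus_3 = t['cost'] + 3:
    region  cost  channel  cost_plus_3
5     West    84    phone           87
2  Central    63   retail           66
7     West    55   retail           58
8     West    48  partner           51
1     West    42  partner           45
6  Central    39  partner           42
9     West    23    phone           26
3  Central    22      web           25
4  Central    12   retail           15
pivot: rows=region, cols=channel, min(cost_plus_3):
channel  partner  phone  retail  web
region                              
Central       42      0      15   25
West          45     26      58    0
Finally, max of column 'web' = 25.

25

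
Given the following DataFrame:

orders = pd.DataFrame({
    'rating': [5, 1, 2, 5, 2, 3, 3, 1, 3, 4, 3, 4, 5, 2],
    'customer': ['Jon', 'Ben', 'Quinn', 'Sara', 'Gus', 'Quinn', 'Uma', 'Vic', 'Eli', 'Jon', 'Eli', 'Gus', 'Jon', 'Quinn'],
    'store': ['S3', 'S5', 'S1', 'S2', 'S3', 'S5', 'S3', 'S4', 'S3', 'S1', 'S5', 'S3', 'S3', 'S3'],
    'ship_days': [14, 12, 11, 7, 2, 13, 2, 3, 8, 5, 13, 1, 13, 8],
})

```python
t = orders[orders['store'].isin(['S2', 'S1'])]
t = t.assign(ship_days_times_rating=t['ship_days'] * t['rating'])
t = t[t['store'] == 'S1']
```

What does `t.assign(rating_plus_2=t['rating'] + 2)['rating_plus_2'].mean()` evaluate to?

filter rows where store in ['S2', 'S1']:
   rating customer store  ship_days
2       2    Quinn    S1         11
3       5     Sara    S2          7
9       4      Jon    S1          5
add column ship_days_times_rating = t['ship_days'] * t['rating']:
   rating customer store  ship_days  ship_days_times_rating
2       2    Quinn    S1         11                      22
3       5     Sara    S2          7                      35
9       4      Jon    S1          5                      20
filter rows where store == 'S1':
   rating customer store  ship_days  ship_days_times_rating
2       2    Quinn    S1         11                      22
9       4      Jon    S1          5                      20
add column rating_plus_2 = t['rating'] + 2:
   rating customer store  ship_days  ship_days_times_rating  rating_plus_2
2       2    Quinn    S1         11                      22              4
9       4      Jon    S1          5                      20              6
Reading off the mean of column 'rating_plus_2', we get 5.0.

5.0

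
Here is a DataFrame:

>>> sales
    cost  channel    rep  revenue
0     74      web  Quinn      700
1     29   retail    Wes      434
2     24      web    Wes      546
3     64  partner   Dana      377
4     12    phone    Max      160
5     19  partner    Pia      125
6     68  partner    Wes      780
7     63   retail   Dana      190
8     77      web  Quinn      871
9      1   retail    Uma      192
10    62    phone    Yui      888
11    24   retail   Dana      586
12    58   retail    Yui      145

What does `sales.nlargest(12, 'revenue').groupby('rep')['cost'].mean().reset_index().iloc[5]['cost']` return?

take 12 rows with largest revenue:
    cost  channel    rep  revenue
10    62    phone    Yui      888
8     77      web  Quinn      871
6     68  partner    Wes      780
0     74      web  Quinn      700
11    24   retail   Dana      586
2     24      web    Wes      546
1     29   retail    Wes      434
3     64  partner   Dana      377
9      1   retail    Uma      192
7     63   retail   Dana      190
4     12    phone    Max      160
12    58   retail    Yui      145
group by rep, mean of cost:
rep
Dana     50.333333
Max      12.000000
Quinn    75.500000
Uma       1.000000
Wes      40.333333
Yui      60.000000
Name: cost, dtype: float64
reset_index():
     rep       cost
0   Dana  50.333333
1    Max  12.000000
2  Quinn  75.500000
3    Uma   1.000000
4    Wes  40.333333
5    Yui  60.000000

60.0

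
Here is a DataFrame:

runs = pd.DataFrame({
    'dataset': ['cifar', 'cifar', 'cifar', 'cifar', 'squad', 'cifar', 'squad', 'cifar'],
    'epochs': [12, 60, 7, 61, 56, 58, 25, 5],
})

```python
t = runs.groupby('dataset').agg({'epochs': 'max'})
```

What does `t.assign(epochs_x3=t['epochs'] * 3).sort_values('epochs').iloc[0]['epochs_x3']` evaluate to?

168

group by dataset, max of epochs:
         epochs
dataset        
cifar        61
squad        56
add column epochs_x3 = t['epochs'] * 3:
         epochs  epochs_x3
dataset                   
cifar        61        183
squad        56        168
sort by epochs:
         epochs  epochs_x3
dataset                   
squad        56        168
cifar        61        183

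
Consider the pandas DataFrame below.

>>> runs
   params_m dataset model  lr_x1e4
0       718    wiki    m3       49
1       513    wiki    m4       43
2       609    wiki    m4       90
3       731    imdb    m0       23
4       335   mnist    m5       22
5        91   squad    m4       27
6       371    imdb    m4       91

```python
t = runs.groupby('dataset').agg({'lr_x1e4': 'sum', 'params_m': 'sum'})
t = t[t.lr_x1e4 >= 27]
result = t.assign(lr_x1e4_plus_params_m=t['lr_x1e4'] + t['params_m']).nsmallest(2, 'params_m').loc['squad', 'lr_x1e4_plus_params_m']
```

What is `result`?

118

group by dataset: sum(lr_x1e4), sum(params_m):
         lr_x1e4  params_m
dataset                   
imdb         114      1102
mnist         22       335
squad         27        91
wiki         182      1840
filter rows where lr_x1e4 >= 27:
         lr_x1e4  params_m
dataset                   
imdb         114      1102
squad         27        91
wiki         182      1840
add column lr_x1e4_plus_params_m = t['lr_x1e4'] + t['params_m']:
         lr_x1e4  params_m  lr_x1e4_plus_params_m
dataset                                          
imdb         114      1102                   1216
squad         27        91                    118
wiki         182      1840                   2022
take 2 rows with smallest params_m:
         lr_x1e4  params_m  lr_x1e4_plus_params_m
dataset                                          
squad         27        91                    118
imdb         114      1102                   1216
Finally, value at row 'squad', column 'lr_x1e4_plus_params_m' = 118.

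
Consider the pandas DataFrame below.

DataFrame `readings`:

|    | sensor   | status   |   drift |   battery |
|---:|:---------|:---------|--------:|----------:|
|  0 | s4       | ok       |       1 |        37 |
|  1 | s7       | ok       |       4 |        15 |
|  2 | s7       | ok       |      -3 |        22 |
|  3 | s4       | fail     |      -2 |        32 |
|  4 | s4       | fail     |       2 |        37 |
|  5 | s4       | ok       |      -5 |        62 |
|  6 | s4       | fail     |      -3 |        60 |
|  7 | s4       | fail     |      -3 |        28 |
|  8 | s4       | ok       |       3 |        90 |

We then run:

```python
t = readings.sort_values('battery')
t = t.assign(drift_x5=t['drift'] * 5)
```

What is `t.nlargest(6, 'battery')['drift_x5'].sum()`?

sort by battery:
  sensor status  drift  battery
1     s7     ok      4       15
2     s7     ok     -3       22
7     s4   fail     -3       28
3     s4   fail     -2       32
0     s4     ok      1       37
4     s4   fail      2       37
6     s4   fail     -3       60
5     s4     ok     -5       62
8     s4     ok      3       90
add column drift_x5 = t['drift'] * 5:
  sensor status  drift  battery  drift_x5
1     s7     ok      4       15        20
2     s7     ok     -3       22       -15
7     s4   fail     -3       28       -15
3     s4   fail     -2       32       -10
0     s4     ok      1       37         5
4     s4   fail      2       37        10
6     s4   fail     -3       60       -15
5     s4     ok     -5       62       -25
8     s4     ok      3       90        15
take 6 rows with largest battery:
  sensor status  drift  battery  drift_x5
8     s4     ok      3       90        15
5     s4     ok     -5       62       -25
6     s4   fail     -3       60       -15
0     s4     ok      1       37         5
4     s4   fail      2       37        10
3     s4   fail     -2       32       -10

-20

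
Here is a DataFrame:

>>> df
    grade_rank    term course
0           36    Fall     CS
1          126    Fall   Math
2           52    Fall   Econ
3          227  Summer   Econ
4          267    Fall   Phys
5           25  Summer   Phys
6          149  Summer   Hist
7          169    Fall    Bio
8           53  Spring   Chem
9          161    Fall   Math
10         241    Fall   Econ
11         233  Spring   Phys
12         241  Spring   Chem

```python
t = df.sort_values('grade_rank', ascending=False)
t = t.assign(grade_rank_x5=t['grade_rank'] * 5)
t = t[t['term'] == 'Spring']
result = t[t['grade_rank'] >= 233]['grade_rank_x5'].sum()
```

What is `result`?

sort by grade_rank descending:
    grade_rank    term course
4          267    Fall   Phys
10         241    Fall   Econ
12         241  Spring   Chem
11         233  Spring   Phys
3          227  Summer   Econ
7          169    Fall    Bio
9          161    Fall   Math
6          149  Summer   Hist
1          126    Fall   Math
8           53  Spring   Chem
2           52    Fall   Econ
0           36    Fall     CS
5           25  Summer   Phys
add column grade_rank_x5 = t['grade_rank'] * 5:
    grade_rank    term course  grade_rank_x5
4          267    Fall   Phys           1335
10         241    Fall   Econ           1205
12         241  Spring   Chem           1205
11         233  Spring   Phys           1165
3          227  Summer   Econ           1135
7          169    Fall    Bio            845
9          161    Fall   Math            805
6          149  Summer   Hist            745
1          126    Fall   Math            630
8           53  Spring   Chem            265
2           52    Fall   Econ            260
0           36    Fall     CS            180
5           25  Summer   Phys            125
filter rows where term == 'Spring':
    grade_rank    term course  grade_rank_x5
12         241  Spring   Chem           1205
11         233  Spring   Phys           1165
8           53  Spring   Chem            265
filter rows where grade_rank >= 233:
    grade_rank    term course  grade_rank_x5
12         241  Spring   Chem           1205
11         233  Spring   Phys           1165

2370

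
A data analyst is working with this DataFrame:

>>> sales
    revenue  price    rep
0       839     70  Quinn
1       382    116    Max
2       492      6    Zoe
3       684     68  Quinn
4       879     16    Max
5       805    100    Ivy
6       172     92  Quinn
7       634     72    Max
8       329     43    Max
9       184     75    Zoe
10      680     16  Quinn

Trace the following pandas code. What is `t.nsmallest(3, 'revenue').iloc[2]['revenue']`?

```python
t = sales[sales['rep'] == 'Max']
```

634

filter rows where rep == 'Max':
   revenue  price  rep
1      382    116  Max
4      879     16  Max
7      634     72  Max
8      329     43  Max
take 3 rows with smallest revenue:
   revenue  price  rep
8      329     43  Max
1      382    116  Max
7      634     72  Max
The value at position 2, column 'revenue' is 634.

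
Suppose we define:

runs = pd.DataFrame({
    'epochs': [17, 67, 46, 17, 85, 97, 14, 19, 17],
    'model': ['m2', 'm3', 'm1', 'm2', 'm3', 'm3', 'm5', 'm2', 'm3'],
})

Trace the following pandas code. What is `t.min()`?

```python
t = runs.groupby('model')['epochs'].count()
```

1

group by model, count of epochs:
model
m1    1
m2    3
m3    4
m5    1
Name: epochs, dtype: int64
Reading off the min of the resulting series, we get 1.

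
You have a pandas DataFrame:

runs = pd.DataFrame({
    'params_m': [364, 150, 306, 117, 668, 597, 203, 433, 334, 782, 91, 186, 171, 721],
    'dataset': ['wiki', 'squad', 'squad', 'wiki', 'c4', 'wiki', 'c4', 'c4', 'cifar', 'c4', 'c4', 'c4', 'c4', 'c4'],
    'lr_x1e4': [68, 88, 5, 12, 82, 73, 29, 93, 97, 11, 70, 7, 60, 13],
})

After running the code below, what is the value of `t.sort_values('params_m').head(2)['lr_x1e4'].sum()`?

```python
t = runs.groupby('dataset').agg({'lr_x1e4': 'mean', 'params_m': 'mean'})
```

143.5

group by dataset: mean(lr_x1e4), mean(params_m):
         lr_x1e4    params_m
dataset                     
c4        45.625  406.875000
cifar     97.000  334.000000
squad     46.500  228.000000
wiki      51.000  359.333333
sort by params_m:
         lr_x1e4    params_m
dataset                     
squad     46.500  228.000000
cifar     97.000  334.000000
wiki      51.000  359.333333
c4        45.625  406.875000
take first 2 rows:
         lr_x1e4  params_m
dataset                   
squad       46.5     228.0
cifar       97.0     334.0
sum of column 'lr_x1e4' → 143.5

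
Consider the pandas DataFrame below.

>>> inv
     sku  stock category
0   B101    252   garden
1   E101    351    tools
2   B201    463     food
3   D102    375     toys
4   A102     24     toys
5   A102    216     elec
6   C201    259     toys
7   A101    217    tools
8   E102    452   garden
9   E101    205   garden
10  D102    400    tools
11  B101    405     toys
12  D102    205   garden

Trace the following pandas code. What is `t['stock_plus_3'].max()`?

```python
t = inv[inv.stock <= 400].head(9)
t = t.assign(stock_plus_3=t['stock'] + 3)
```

403

filter rows where stock <= 400:
     sku  stock category
0   B101    252   garden
1   E101    351    tools
3   D102    375     toys
4   A102     24     toys
5   A102    216     elec
6   C201    259     toys
7   A101    217    tools
9   E101    205   garden
10  D102    400    tools
12  D102    205   garden
take first 9 rows:
     sku  stock category
0   B101    252   garden
1   E101    351    tools
3   D102    375     toys
4   A102     24     toys
5   A102    216     elec
6   C201    259     toys
7   A101    217    tools
9   E101    205   garden
10  D102    400    tools
add column stock_plus_3 = t['stock'] + 3:
     sku  stock category  stock_plus_3
0   B101    252   garden           255
1   E101    351    tools           354
3   D102    375     toys           378
4   A102     24     toys            27
5   A102    216     elec           219
6   C201    259     toys           262
7   A101    217    tools           220
9   E101    205   garden           208
10  D102    400    tools           403
The max of column 'stock_plus_3' is 403.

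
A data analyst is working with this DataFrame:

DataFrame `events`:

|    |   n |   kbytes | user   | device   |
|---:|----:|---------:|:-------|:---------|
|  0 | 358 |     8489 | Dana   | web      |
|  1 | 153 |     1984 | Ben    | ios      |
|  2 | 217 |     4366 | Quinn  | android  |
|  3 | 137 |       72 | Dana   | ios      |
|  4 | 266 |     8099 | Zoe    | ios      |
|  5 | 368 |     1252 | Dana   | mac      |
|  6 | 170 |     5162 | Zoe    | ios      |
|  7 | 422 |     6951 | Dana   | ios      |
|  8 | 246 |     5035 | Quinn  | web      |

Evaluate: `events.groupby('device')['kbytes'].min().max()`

5035

group by device, min of kbytes:
device
android    4366
ios          72
mac        1252
web        5035
Name: kbytes, dtype: int64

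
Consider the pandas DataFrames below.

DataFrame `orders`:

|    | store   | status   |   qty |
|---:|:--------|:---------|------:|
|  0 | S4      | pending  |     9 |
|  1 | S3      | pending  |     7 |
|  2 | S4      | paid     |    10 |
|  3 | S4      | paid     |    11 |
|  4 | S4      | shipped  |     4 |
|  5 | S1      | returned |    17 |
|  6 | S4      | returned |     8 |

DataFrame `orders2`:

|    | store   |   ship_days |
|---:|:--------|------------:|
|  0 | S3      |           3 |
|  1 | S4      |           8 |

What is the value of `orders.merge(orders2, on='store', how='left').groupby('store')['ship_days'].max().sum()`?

11.0

merge on 'store' (how='left') → 7 rows:
  store    status  qty  ship_days
0    S4   pending    9        8.0
1    S3   pending    7        3.0
2    S4      paid   10        8.0
3    S4      paid   11        8.0
4    S4   shipped    4        8.0
5    S1  returned   17        NaN
6    S4  returned    8        8.0
group by store, max of ship_days:
store
S1    NaN
S3    3.0
S4    8.0
Name: ship_days, dtype: float64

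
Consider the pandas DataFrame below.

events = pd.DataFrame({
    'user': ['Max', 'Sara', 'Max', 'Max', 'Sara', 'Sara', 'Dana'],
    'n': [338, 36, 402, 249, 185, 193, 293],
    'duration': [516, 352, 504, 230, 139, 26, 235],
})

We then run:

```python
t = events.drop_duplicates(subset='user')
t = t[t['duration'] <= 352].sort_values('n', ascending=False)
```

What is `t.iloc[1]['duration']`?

drop duplicate user (keep=first):
   user    n  duration
0   Max  338       516
1  Sara   36       352
6  Dana  293       235
filter rows where duration <= 352:
   user    n  duration
1  Sara   36       352
6  Dana  293       235
sort by n descending:
   user    n  duration
6  Dana  293       235
1  Sara   36       352
value at position 1, column 'duration' → 352

352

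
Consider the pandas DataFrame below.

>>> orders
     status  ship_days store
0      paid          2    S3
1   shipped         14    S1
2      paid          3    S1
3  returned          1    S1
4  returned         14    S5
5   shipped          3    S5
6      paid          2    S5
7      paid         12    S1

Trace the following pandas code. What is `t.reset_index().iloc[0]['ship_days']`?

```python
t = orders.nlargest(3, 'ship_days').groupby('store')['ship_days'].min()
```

12

take 3 rows with largest ship_days:
     status  ship_days store
1   shipped         14    S1
4  returned         14    S5
7      paid         12    S1
group by store, min of ship_days:
store
S1    12
S5    14
Name: ship_days, dtype: int64
reset_index():
  store  ship_days
0    S1         12
1    S5         14
Taking the value at position 0, column 'ship_days' gives 12.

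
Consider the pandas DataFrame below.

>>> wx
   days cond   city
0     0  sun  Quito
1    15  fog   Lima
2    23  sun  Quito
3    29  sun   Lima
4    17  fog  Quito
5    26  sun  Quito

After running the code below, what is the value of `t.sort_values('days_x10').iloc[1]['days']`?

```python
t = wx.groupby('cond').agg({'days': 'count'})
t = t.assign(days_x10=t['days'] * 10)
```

group by cond, count of days:
      days
cond      
fog      2
sun      4
add column days_x10 = t['days'] * 10:
      days  days_x10
cond                
fog      2        20
sun      4        40
sort by days_x10:
      days  days_x10
cond                
fog      2        20
sun      4        40
Reading off the value at position 1, column 'days', we get 4.

4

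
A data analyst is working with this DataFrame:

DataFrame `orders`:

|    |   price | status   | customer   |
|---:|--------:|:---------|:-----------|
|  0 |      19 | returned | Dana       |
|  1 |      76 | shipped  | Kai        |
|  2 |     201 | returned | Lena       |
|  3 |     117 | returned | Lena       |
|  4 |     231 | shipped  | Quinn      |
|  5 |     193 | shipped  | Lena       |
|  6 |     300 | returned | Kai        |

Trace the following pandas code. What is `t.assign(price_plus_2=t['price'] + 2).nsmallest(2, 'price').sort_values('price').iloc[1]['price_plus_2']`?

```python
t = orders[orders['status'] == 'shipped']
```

195

filter rows where status == 'shipped':
   price   status customer
1     76  shipped      Kai
4    231  shipped    Quinn
5    193  shipped     Lena
add column price_plus_2 = t['price'] + 2:
   price   status customer  price_plus_2
1     76  shipped      Kai            78
4    231  shipped    Quinn           233
5    193  shipped     Lena           195
take 2 rows with smallest price:
   price   status customer  price_plus_2
1     76  shipped      Kai            78
5    193  shipped     Lena           195
sort by price:
   price   status customer  price_plus_2
1     76  shipped      Kai            78
5    193  shipped     Lena           195
Hence 195.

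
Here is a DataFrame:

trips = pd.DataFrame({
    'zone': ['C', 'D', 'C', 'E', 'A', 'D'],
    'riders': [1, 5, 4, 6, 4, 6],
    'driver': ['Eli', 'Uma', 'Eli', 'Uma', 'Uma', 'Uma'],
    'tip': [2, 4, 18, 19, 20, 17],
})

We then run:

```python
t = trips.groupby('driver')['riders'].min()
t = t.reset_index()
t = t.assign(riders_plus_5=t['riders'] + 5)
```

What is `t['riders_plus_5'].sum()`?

15

group by driver, min of riders:
driver
Eli    1
Uma    4
Name: riders, dtype: int64
reset_index():
  driver  riders
0    Eli       1
1    Uma       4
add column riders_plus_5 = t['riders'] + 5:
  driver  riders  riders_plus_5
0    Eli       1              6
1    Uma       4              9
Hence 15.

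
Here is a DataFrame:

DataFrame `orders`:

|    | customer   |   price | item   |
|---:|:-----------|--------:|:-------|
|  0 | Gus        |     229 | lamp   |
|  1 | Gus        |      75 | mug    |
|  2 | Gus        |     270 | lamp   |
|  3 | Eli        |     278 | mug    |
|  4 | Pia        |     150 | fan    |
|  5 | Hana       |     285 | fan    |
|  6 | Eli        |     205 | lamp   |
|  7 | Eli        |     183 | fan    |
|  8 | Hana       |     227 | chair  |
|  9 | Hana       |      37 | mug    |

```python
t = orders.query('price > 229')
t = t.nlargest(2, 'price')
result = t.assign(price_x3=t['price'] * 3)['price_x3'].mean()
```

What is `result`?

844.5

filter rows where price > 229:
  customer  price  item
2      Gus    270  lamp
3      Eli    278   mug
5     Hana    285   fan
take 2 rows with largest price:
  customer  price item
5     Hana    285  fan
3      Eli    278  mug
add column price_x3 = t['price'] * 3:
  customer  price item  price_x3
5     Hana    285  fan       855
3      Eli    278  mug       834
The mean of column 'price_x3' is 844.5.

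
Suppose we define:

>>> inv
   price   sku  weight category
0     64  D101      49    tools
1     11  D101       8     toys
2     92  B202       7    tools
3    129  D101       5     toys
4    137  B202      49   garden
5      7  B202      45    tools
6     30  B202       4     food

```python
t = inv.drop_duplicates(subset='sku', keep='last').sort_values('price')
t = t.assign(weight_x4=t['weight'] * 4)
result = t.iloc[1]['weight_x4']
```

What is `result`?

drop duplicate sku (keep=last):
   price   sku  weight category
3    129  D101       5     toys
6     30  B202       4     food
sort by price:
   price   sku  weight category
6     30  B202       4     food
3    129  D101       5     toys
add column weight_x4 = t['weight'] * 4:
   price   sku  weight category  weight_x4
6     30  B202       4     food         16
3    129  D101       5     toys         20
Reading off the value at position 1, column 'weight_x4', we get 20.

20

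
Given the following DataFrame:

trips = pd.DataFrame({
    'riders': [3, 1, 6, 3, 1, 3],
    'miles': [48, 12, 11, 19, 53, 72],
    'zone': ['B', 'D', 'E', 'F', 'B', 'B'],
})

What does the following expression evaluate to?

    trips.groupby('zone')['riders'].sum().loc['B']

group by zone, sum of riders:
zone
B    7
D    1
E    6
F    3
Name: riders, dtype: int64

7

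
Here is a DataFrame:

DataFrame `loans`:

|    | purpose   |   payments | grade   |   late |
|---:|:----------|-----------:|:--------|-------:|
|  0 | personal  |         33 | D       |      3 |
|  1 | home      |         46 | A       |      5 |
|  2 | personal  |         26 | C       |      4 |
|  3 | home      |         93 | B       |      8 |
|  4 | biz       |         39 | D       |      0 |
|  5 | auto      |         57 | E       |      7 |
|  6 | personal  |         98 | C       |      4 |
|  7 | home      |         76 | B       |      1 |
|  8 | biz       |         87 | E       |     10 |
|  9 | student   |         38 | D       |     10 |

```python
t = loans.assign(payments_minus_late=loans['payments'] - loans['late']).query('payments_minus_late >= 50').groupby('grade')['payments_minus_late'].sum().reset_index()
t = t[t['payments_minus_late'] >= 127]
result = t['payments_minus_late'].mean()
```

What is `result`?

add column payments_minus_late = loans['payments'] - loans['late']:
    purpose  payments grade  late  payments_minus_late
0  personal        33     D     3                   30
1      home        46     A     5                   41
2  personal        26     C     4                   22
3      home        93     B     8                   85
4       biz        39     D     0                   39
5      auto        57     E     7                   50
6  personal        98     C     4                   94
7      home        76     B     1                   75
8       biz        87     E    10                   77
9   student        38     D    10                   28
filter rows where payments_minus_late >= 50:
    purpose  payments grade  late  payments_minus_late
3      home        93     B     8                   85
5      auto        57     E     7                   50
6  personal        98     C     4                   94
7      home        76     B     1                   75
8       biz        87     E    10                   77
group by grade, sum of payments_minus_late:
grade
B    160
C     94
E    127
Name: payments_minus_late, dtype: int64
reset_index():
  grade  payments_minus_late
0     B                  160
1     C                   94
2     E                  127
filter rows where payments_minus_late >= 127:
  grade  payments_minus_late
0     B                  160
2     E                  127
So mean() = 143.5.

143.5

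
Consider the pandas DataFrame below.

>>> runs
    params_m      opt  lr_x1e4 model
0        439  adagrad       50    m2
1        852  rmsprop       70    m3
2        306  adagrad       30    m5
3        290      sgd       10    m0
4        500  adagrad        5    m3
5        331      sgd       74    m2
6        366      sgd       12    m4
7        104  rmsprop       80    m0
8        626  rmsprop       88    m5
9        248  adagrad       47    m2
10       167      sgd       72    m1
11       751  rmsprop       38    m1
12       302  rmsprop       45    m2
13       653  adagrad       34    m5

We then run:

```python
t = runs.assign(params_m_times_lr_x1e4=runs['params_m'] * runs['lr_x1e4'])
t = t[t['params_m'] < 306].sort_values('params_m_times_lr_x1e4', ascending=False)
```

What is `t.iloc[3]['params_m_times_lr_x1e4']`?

8320

add column params_m_times_lr_x1e4 = runs['params_m'] * runs['lr_x1e4']:
    params_m      opt  lr_x1e4 model  params_m_times_lr_x1e4
0        439  adagrad       50    m2                   21950
1        852  rmsprop       70    m3                   59640
2        306  adagrad       30    m5                    9180
3        290      sgd       10    m0                    2900
4        500  adagrad        5    m3                    2500
5        331      sgd       74    m2                   24494
6        366      sgd       12    m4                    4392
7        104  rmsprop       80    m0                    8320
8        626  rmsprop       88    m5                   55088
9        248  adagrad       47    m2                   11656
10       167      sgd       72    m1                   12024
11       751  rmsprop       38    m1                   28538
12       302  rmsprop       45    m2                   13590
13       653  adagrad       34    m5                   22202
filter rows where params_m < 306:
    params_m      opt  lr_x1e4 model  params_m_times_lr_x1e4
3        290      sgd       10    m0                    2900
7        104  rmsprop       80    m0                    8320
9        248  adagrad       47    m2                   11656
10       167      sgd       72    m1                   12024
12       302  rmsprop       45    m2                   13590
sort by params_m_times_lr_x1e4 descending:
    params_m      opt  lr_x1e4 model  params_m_times_lr_x1e4
12       302  rmsprop       45    m2                   13590
10       167      sgd       72    m1                   12024
9        248  adagrad       47    m2                   11656
7        104  rmsprop       80    m0                    8320
3        290      sgd       10    m0                    2900
The value at position 3, column 'params_m_times_lr_x1e4' is 8320.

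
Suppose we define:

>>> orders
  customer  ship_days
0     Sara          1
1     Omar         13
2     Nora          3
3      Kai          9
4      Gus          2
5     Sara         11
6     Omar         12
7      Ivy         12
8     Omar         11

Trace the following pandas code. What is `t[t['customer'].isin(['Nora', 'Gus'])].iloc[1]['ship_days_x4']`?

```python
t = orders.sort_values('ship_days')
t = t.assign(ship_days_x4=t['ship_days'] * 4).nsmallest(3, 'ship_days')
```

sort by ship_days:
  customer  ship_days
0     Sara          1
4      Gus          2
2     Nora          3
3      Kai          9
5     Sara         11
8     Omar         11
6     Omar         12
7      Ivy         12
1     Omar         13
add column ship_days_x4 = t['ship_days'] * 4:
  customer  ship_days  ship_days_x4
0     Sara          1             4
4      Gus          2             8
2     Nora          3            12
3      Kai          9            36
5     Sara         11            44
8     Omar         11            44
6     Omar         12            48
7      Ivy         12            48
1     Omar         13            52
take 3 rows with smallest ship_days:
  customer  ship_days  ship_days_x4
0     Sara          1             4
4      Gus          2             8
2     Nora          3            12
filter rows where customer in ['Nora', 'Gus']:
  customer  ship_days  ship_days_x4
4      Gus          2             8
2     Nora          3            12
Then the value at position 1, column 'ship_days_x4': 12

12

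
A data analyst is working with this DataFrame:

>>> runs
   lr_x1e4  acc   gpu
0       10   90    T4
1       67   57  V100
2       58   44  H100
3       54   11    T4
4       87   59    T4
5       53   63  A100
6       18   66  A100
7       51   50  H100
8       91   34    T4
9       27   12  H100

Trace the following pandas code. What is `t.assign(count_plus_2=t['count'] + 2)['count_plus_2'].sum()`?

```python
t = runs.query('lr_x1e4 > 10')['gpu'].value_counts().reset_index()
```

filter rows where lr_x1e4 > 10:
   lr_x1e4  acc   gpu
1       67   57  V100
2       58   44  H100
3       54   11    T4
4       87   59    T4
5       53   63  A100
6       18   66  A100
7       51   50  H100
8       91   34    T4
9       27   12  H100
value_counts of gpu:
gpu
H100    3
T4      3
A100    2
V100    1
Name: count, dtype: int64
reset_index():
    gpu  count
0  H100      3
1    T4      3
2  A100      2
3  V100      1
add column count_plus_2 = t['count'] + 2:
    gpu  count  count_plus_2
0  H100      3             5
1    T4      3             5
2  A100      2             4
3  V100      1             3
Finally, sum of column 'count_plus_2' = 17.

17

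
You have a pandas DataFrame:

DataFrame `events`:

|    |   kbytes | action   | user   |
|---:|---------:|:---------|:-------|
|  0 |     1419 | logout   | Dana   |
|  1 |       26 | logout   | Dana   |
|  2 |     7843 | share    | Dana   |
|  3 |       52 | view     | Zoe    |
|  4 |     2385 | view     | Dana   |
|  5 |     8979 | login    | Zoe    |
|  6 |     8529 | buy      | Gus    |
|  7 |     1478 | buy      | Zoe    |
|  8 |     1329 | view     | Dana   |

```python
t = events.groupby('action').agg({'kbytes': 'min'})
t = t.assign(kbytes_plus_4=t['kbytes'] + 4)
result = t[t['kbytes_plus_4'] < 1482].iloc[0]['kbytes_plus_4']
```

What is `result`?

30

group by action, min of kbytes:
        kbytes
action        
buy       1478
login     8979
logout      26
share     7843
view        52
add column kbytes_plus_4 = t['kbytes'] + 4:
        kbytes  kbytes_plus_4
action                       
buy       1478           1482
login     8979           8983
logout      26             30
share     7843           7847
view        52             56
filter rows where kbytes_plus_4 < 1482:
        kbytes  kbytes_plus_4
action                       
logout      26             30
view        52             56
Taking the value at position 0, column 'kbytes_plus_4' gives 30.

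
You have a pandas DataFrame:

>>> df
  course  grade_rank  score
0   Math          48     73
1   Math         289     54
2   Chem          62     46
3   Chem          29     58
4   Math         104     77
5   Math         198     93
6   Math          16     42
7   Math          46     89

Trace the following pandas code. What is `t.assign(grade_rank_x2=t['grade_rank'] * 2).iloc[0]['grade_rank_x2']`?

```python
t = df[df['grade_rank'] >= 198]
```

filter rows where grade_rank >= 198:
  course  grade_rank  score
1   Math         289     54
5   Math         198     93
add column grade_rank_x2 = t['grade_rank'] * 2:
  course  grade_rank  score  grade_rank_x2
1   Math         289     54            578
5   Math         198     93            396

578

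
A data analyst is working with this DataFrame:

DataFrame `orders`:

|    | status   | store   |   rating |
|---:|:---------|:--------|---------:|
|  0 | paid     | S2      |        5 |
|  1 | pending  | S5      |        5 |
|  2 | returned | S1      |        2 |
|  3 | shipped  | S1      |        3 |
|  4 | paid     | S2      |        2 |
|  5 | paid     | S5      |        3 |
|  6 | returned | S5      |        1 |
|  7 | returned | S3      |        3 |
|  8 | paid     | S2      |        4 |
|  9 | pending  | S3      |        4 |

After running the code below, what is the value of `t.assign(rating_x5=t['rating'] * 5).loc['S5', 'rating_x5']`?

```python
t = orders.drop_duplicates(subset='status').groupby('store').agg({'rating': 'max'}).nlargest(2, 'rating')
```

drop duplicate status (keep=first):
     status store  rating
0      paid    S2       5
1   pending    S5       5
2  returned    S1       2
3   shipped    S1       3
group by store, max of rating:
       rating
store        
S1          3
S2          5
S5          5
take 2 rows with largest rating:
       rating
store        
S2          5
S5          5
add column rating_x5 = t['rating'] * 5:
       rating  rating_x5
store                   
S2          5         25
S5          5         25
Then the value at row 'S5', column 'rating_x5': 25

25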